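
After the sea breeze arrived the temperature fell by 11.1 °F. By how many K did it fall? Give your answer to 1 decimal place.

For a temperature change the 32° offset cancels: ΔK = 11.1 × 0.5556 = 6.2 K.

6.2 K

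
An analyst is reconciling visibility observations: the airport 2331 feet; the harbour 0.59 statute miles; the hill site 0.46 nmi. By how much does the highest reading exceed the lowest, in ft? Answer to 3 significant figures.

784 ft

the harbour: 0.59 SM = 3115.20 ft.
the hill site: 0.46 nmi = 2795.01 ft.
Spread: 3115.20 − 2331.00 = 784 ft.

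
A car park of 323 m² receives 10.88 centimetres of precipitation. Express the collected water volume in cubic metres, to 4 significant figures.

35.14 cubic metres

Depth: 10.88 cm × 10 = 108.8 mm.
1 mm over 1 m² is 1 L, so volume = 108.8 × 323 = 35142.4 L = 35.14 m³.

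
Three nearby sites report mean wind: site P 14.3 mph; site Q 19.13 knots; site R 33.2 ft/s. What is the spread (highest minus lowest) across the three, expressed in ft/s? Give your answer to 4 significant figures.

site P: 14.3 mph = 20.9733 ft/s.
site Q: 19.13 kt = 32.2878 ft/s.
Spread: 33.2000 − 20.9733 = 12.23 ft/s.

12.23 ft/s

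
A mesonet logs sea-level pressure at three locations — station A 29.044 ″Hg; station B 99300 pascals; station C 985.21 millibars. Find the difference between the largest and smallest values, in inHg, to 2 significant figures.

0.28 inHg

station B: 99300 Pa = 29.3233 inHg.
station C: 985.21 mb = 29.0932 inHg.
Spread: 29.3233 − 29.0440 = 0.28 inHg.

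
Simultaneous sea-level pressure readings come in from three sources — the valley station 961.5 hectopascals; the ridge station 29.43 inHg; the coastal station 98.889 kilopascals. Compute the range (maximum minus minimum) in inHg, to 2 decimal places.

1.04 inHg

the valley station: 961.5 hPa = 28.3931 inHg.
the coastal station: 98.889 kPa = 29.2019 inHg.
Spread: 29.4300 − 28.3931 = 1.04 inHg.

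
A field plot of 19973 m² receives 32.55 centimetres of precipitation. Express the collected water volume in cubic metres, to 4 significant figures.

6501 cubic metres

Depth: 32.55 cm × 10 = 325.5 mm.
1 mm over 1 m² is 1 L, so volume = 325.5 × 19973 = 6501211.5 L = 6501 m³.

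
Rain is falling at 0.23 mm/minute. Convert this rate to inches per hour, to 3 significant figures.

0.23 mm/minute × 0.0393701 in/mm × 60 minute/hour = 0.543 in/hour.

0.543 in/hour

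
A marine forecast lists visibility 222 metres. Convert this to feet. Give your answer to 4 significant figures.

1 m = 3.28084 ft, so 222 × 3.28084 = 728.3 ft.

728.3 ft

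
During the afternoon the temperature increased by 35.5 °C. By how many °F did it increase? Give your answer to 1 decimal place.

63.9 °F

Converting a difference, only the 9/5 scale factor applies: Δ°F = 35.5 × 1.8 = 63.9 °F.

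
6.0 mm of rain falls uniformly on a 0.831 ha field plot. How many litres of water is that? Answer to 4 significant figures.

49860 litres

Area: 0.831 ha = 8310 m².
1 mm over 1 m² is 1 L, so volume = 6 × 8310 = 49860 L.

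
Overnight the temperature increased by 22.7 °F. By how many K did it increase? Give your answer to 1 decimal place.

A change of 1 °C equals a change of 1.8 °F: ΔK = 22.7 × 0.5556 = 12.6 K.

12.6 K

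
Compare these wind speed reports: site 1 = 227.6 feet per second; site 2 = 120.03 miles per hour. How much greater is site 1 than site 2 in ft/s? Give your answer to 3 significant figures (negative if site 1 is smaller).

51.6 ft/s

site 2: 120.03 mph = 176.044 ft/s.
Difference: 227.600 − 176.044 = 51.6 ft/s.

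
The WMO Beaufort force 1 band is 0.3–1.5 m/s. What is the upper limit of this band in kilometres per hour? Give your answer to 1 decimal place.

5.4 km/h

0.3–1.5 m/s × 3.6 = 1.1–5.4 km/h.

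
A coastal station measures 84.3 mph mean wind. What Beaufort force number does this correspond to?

Beaufort force 12

84.3 mph = 37.7 m/s, which is Beaufort 12 (hurricane force, ≥32.7 m/s).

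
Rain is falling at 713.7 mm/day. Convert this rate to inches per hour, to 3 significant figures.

1.17 in/hour

713.7 mm/day × 0.0393701 in/mm × 0.0416667 day/hour = 1.17 in/hour.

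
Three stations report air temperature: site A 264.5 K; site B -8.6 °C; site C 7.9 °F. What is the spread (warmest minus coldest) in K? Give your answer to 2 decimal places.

4.79 K

site A: 264.5 K = -8.650 °C.
site C: 7.9 °F = -13.389 °C.
Spread: (-8.600) − (-13.389) = 4.789 °C.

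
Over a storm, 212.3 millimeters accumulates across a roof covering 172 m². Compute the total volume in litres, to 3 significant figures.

1 mm over 1 m² is 1 L, so volume = 212.3 × 172 = 36515.6 L ≈ 36500 L.

36500 litres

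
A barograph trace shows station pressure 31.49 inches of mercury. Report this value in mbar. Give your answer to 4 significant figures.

1066 mb

1 inHg = 33.8639 mb, so 31.49 × 33.8639 = 1066 mb.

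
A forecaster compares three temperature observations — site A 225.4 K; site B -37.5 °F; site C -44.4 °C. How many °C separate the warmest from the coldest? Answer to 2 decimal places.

site A: 225.4 K = -47.750 °C.
site B: -37.5 °F = -38.611 °C.
Spread: (-38.611) − (-47.750) = 9.139 °C.

9.14 °C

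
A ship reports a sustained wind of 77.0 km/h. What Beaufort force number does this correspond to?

77.0 km/h = 21.4 m/s, which is Beaufort 9 (strong gale, 20.8–24.4 m/s).

Beaufort force 9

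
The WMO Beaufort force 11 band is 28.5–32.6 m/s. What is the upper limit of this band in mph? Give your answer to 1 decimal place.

72.9 mph

28.5–32.6 m/s × 2.237 = 63.8–72.9 mph.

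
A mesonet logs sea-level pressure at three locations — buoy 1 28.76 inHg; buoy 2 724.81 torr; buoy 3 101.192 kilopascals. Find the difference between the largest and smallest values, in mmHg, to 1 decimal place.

buoy 1: 28.76 inHg = 730.504 mmHg.
buoy 3: 101.192 kPa = 759.002 mmHg.
Spread: 759.002 − 724.810 = 34.2 mmHg.

34.2 mmHg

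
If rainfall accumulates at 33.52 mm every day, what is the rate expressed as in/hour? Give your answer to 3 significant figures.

33.52 mm/day × 0.0393701 in/mm × 0.0416667 day/hour = 0.0550 in/hour.

0.0550 in/hour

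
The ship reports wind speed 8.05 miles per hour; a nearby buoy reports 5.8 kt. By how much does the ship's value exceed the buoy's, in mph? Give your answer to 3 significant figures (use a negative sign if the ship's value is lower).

1.38 mph

the buoy: 5.8 kt = 6.6745 mph.
Difference: 8.0500 − 6.6745 = 1.38 mph.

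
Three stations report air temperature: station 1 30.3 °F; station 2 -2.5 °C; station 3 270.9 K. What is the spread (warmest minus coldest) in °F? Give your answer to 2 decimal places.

2.80 °F

station 1: 30.3 °F = -0.944 °C.
station 3: 270.9 K = -2.250 °C.
Spread: (-0.944) − (-2.500) = 1.556 °C = 2.80 °F.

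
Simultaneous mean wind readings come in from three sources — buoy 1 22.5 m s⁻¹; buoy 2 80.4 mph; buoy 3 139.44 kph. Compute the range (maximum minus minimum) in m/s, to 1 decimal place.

buoy 2: 80.4 mph = 35.942 m/s.
buoy 3: 139.44 km/h = 38.733 m/s.
Spread: 38.733 − 22.500 = 16.2 m/s.

16.2 m/s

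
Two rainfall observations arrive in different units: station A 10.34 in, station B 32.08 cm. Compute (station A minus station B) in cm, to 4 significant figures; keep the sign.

-5.816 cm

station A: 10.34 in = 26.26360 cm.
Difference: 26.26360 − 32.08000 = -5.816 cm.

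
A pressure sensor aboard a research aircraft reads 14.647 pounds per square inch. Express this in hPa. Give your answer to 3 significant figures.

1 psi = 68.9476 hPa, so 14.647 × 68.9476 = 1010 hPa.

1010 hPa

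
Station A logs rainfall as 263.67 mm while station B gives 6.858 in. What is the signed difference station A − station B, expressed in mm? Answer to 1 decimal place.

station B: 6.858 in = 174.193 mm.
Difference: 263.670 − 174.193 = 89.5 mm.

89.5 mm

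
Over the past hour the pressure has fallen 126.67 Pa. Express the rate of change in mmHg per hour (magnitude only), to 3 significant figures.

126.67 Pa / 1 h × 0.00750062 mmHg/Pa = 0.950 mmHg/h.

0.950 mmHg per hour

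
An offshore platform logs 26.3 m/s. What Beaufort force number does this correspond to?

26.3 m/s lies in the Beaufort 10 band (storm, 24.5–28.4 m/s).

Beaufort force 10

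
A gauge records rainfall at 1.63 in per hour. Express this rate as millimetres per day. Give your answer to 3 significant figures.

994 mm/day

1.63 in/hour × 25.4 mm/in × 24 hour/day = 994 mm/day.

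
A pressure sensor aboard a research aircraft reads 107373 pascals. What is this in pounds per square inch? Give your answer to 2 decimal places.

1 Pa = 0.000145038 psi, so 107373 × 0.000145038 = 15.57 psi.

15.57 psi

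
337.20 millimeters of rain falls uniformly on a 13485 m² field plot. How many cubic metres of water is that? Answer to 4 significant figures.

1 mm over 1 m² is 1 L, so volume = 337.2 × 13485 = 4547142 L = 4547 m³.

4547 cubic metres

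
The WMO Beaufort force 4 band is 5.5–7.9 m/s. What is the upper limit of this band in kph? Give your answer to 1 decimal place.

5.5–7.9 m/s × 3.6 = 19.8–28.4 km/h.

28.4 km/h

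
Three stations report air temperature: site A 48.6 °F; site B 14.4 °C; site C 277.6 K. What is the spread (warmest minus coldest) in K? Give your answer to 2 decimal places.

site A: 48.6 °F = 9.222 °C.
site C: 277.6 K = 4.450 °C.
Spread: 14.400 − 4.450 = 9.950 °C.

9.95 K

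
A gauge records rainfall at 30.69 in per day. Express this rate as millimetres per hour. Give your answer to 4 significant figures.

32.48 mm/hour

30.69 in/day × 25.4 mm/in × 0.0416667 day/hour = 32.48 mm/hour.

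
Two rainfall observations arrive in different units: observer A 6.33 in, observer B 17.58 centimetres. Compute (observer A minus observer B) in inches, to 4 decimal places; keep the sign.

observer B: 17.58 cm = 6.921260 in.
Difference: 6.330000 − 6.921260 = -0.5913 in.

-0.5913 in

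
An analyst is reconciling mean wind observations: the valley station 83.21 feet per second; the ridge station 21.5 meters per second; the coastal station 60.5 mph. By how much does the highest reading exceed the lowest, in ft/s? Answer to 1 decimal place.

18.2 ft/s

the ridge station: 21.5 m/s = 70.538 ft/s.
the coastal station: 60.5 mph = 88.733 ft/s.
Spread: 88.733 − 70.538 = 18.2 ft/s.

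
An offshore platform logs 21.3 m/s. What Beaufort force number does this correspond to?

Beaufort force 9

21.3 m/s lies in the Beaufort 9 band (strong gale, 20.8–24.4 m/s).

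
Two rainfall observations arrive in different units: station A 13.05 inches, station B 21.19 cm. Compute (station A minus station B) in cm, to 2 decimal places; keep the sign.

11.96 cm

station A: 13.05 in = 33.1470 cm.
Difference: 33.1470 − 21.1900 = 11.96 cm.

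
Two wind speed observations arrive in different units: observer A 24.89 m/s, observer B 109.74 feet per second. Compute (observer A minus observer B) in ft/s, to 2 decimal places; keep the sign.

-28.08 ft/s

observer A: 24.89 m/s = 81.6601 ft/s.
Difference: 81.6601 − 109.7400 = -28.08 ft/s.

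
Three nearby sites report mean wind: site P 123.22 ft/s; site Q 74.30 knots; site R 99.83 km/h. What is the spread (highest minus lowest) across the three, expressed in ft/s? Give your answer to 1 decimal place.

site Q: 74.30 kt = 125.404 ft/s.
site R: 99.83 km/h = 90.980 ft/s.
Spread: 125.404 − 90.980 = 34.4 ft/s.

34.4 ft/s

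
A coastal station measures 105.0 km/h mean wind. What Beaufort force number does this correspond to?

Beaufort force 11

105.0 km/h = 29.2 m/s, which is Beaufort 11 (violent storm, 28.5–32.6 m/s).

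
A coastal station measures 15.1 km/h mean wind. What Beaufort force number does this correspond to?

Beaufort force 3

15.1 km/h = 4.2 m/s, which is Beaufort 3 (gentle breeze, 3.4–5.4 m/s).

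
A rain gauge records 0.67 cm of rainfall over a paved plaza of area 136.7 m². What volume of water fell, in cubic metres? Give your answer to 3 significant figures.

Depth: 0.67 cm × 10 = 6.7 mm.
1 mm over 1 m² is 1 L, so volume = 6.7 × 136.7 = 915.89 L = 0.916 m³.

0.916 cubic metres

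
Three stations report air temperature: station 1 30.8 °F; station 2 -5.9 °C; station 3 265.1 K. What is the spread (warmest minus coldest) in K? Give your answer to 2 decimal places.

7.38 K

station 1: 30.8 °F = -0.667 °C.
station 3: 265.1 K = -8.050 °C.
Spread: (-0.667) − (-8.050) = 7.383 °C.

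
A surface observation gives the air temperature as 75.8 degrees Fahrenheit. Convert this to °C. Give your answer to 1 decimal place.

24.3 °C

°C = (°F − 32) × 5/9 = (75.8 − 32) / 1.8 = 24.3 °C.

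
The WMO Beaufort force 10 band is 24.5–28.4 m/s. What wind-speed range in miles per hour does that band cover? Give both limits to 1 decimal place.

24.5–28.4 m/s × 2.237 = 54.8–63.5 mph.

54.8 to 63.5 mph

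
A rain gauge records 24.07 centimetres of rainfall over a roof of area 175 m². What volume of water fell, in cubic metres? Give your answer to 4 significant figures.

Depth: 24.07 cm × 10 = 240.7 mm.
1 mm over 1 m² is 1 L, so volume = 240.7 × 175 = 42122.5 L = 42.12 m³.

42.12 cubic metres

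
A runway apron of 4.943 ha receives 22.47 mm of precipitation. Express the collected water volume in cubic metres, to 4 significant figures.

1111 cubic metres

Area: 4.943 ha = 49430 m².
1 mm over 1 m² is 1 L, so volume = 22.47 × 49430 = 1110692.1 L = 1111 m³.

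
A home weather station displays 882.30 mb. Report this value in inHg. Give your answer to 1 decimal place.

1 mb = 0.02953 inHg, so 882.30 × 0.02953 = 26.1 inHg.

26.1 inHg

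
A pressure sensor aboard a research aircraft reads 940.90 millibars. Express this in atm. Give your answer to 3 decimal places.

1 mb = 0.000986923 atm, so 940.90 × 0.000986923 = 0.929 atm.

0.929 atm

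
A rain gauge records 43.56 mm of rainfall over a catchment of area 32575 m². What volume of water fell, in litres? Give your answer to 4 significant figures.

1419000 litres

1 mm over 1 m² is 1 L, so volume = 43.56 × 32575 = 1418967 L ≈ 1419000 L.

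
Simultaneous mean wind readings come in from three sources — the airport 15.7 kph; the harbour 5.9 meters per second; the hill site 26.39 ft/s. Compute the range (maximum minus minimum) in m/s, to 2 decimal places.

the airport: 15.7 km/h = 4.3611 m/s.
the hill site: 26.39 ft/s = 8.0437 m/s.
Spread: 8.0437 − 4.3611 = 3.68 m/s.

3.68 m/s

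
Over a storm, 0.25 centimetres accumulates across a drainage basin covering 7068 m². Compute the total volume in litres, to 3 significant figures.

Depth: 0.25 cm × 10 = 2.5 mm.
1 mm over 1 m² is 1 L, so volume = 2.5 × 7068 = 17670 L ≈ 17700 L.

17700 litres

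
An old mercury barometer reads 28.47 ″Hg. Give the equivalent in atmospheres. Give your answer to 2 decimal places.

0.95 atm

1 inHg = 0.0334211 atm, so 28.47 × 0.0334211 = 0.95 atm.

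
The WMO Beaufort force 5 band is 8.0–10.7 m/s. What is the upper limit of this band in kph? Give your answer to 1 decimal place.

8.0–10.7 m/s × 3.6 = 28.8–38.5 km/h.

38.5 km/h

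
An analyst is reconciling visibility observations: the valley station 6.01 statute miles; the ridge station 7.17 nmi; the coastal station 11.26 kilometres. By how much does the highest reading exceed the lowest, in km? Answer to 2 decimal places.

the valley station: 6.01 SM = 9.6722 km.
the ridge station: 7.17 nmi = 13.2788 km.
Spread: 13.2788 − 9.6722 = 3.61 km.

3.61 km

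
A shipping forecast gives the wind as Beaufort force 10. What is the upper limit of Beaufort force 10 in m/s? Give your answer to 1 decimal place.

Beaufort 10 (storm) spans 24.5–28.4 m/s.

28.4 m/s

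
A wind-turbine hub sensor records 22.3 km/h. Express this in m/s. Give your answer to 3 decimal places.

1 km/h = 0.277778 m/s, so 22.3 × 0.277778 = 6.194 m/s.

6.194 m/s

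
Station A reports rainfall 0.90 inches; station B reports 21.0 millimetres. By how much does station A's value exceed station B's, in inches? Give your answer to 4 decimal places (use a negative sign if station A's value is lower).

station B: 21.0 mm = 0.826772 in.
Difference: 0.900000 − 0.826772 = 0.0732 in.

0.0732 in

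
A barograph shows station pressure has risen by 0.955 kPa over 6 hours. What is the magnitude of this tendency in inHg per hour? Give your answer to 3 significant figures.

0.955 kPa / 6 h × 0.2953 inHg/kPa = 0.0470 inHg/h.

0.0470 inHg per hour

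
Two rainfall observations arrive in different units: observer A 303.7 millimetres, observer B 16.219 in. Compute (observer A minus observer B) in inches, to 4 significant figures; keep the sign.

-4.262 in

observer A: 303.7 mm = 11.95669 in.
Difference: 11.95669 − 16.21900 = -4.262 in.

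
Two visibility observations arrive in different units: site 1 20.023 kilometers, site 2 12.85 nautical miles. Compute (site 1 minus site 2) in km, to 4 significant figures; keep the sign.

site 2: 12.85 nmi = 23.79820 km.
Difference: 20.02300 − 23.79820 = -3.775 km.

-3.775 km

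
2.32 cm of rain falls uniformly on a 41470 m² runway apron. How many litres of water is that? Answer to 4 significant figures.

962100 litres

Depth: 2.32 cm × 10 = 23.2 mm.
1 mm over 1 m² is 1 L, so volume = 23.2 × 41470 = 962104 L ≈ 962100 L.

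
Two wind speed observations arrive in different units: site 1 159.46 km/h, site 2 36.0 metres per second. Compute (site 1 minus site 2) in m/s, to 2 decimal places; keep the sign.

8.29 m/s

site 1: 159.46 km/h = 44.2944 m/s.
Difference: 44.2944 − 36.0000 = 8.29 m/s.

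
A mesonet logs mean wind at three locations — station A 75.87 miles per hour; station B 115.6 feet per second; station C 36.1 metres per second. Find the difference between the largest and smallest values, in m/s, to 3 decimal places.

station A: 75.87 mph = 33.91692 m/s.
station B: 115.6 ft/s = 35.23488 m/s.
Spread: 36.10000 − 33.91692 = 2.183 m/s.

2.183 m/s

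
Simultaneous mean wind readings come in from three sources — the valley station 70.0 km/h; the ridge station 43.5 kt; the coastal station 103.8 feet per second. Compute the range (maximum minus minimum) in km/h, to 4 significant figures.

43.90 km/h

the ridge station: 43.5 kt = 80.5620 km/h.
the coastal station: 103.8 ft/s = 113.8977 km/h.
Spread: 113.8977 − 70.0000 = 43.90 km/h.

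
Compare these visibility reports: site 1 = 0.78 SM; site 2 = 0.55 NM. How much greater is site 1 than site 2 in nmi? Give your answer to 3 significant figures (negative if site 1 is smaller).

site 1: 0.78 SM = 0.67780 nmi.
Difference: 0.67780 − 0.55000 = 0.128 nmi.

0.128 nmi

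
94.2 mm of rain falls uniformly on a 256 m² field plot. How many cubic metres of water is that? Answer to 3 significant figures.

1 mm over 1 m² is 1 L, so volume = 94.2 × 256 = 24115.2 L = 24.1 m³.

24.1 cubic metres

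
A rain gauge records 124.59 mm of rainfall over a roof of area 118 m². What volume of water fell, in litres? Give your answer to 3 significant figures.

1 mm over 1 m² is 1 L, so volume = 124.59 × 118 = 14701.62 L ≈ 14700 L.

14700 litres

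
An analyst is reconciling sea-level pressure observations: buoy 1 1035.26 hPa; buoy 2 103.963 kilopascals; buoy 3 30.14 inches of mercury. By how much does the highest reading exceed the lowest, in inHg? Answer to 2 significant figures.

buoy 1: 1035.26 hPa = 30.5712 inHg.
buoy 2: 103.963 kPa = 30.7003 inHg.
Spread: 30.7003 − 30.1400 = 0.56 inHg.

0.56 inHg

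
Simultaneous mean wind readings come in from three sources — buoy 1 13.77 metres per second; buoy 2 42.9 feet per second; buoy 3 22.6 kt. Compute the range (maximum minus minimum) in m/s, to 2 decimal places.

2.14 m/s

buoy 2: 42.9 ft/s = 13.0759 m/s.
buoy 3: 22.6 kt = 11.6264 m/s.
Spread: 13.7700 − 11.6264 = 2.14 m/s.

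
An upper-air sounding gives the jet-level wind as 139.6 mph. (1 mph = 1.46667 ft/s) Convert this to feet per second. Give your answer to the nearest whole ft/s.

205 ft/s

1 mph = 1.46667 ft/s, so 139.6 × 1.46667 = 205 ft/s.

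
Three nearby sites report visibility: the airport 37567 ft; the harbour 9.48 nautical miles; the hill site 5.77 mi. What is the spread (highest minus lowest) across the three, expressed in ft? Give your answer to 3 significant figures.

27100 ft

the harbour: 9.48 nmi = 57601.57 ft.
the hill site: 5.77 SM = 30465.60 ft.
Spread: 57601.57 − 30465.60 = 27100 ft.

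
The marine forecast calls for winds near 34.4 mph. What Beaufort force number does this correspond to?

Beaufort force 7

34.4 mph = 15.4 m/s, which is Beaufort 7 (near gale, 13.9–17.1 m/s).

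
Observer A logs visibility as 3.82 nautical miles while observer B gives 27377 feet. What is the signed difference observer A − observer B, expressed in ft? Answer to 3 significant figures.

observer A: 3.82 nmi = 23210.76 ft.
Difference: 23210.76 − 27377.00 = -4170 ft.

-4170 ft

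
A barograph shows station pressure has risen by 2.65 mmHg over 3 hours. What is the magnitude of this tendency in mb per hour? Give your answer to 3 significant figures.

1.18 mb per hour

2.65 mmHg / 3 h × 1.33322 mb/mmHg = 1.18 mb/h.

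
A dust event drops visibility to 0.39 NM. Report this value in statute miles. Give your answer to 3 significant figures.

1 nmi = 1.15078 SM, so 0.39 × 1.15078 = 0.449 SM.

0.449 SM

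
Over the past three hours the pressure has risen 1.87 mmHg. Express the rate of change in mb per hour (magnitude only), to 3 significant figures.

0.831 mb per hour

1.87 mmHg / 3 h × 1.33322 mb/mmHg = 0.831 mb/h.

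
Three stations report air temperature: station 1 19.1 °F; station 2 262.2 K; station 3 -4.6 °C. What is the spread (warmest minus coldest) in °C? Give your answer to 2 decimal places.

station 1: 19.1 °F = -7.167 °C.
station 2: 262.2 K = -10.950 °C.
Spread: (-4.600) − (-10.950) = 6.350 °C.

6.35 °C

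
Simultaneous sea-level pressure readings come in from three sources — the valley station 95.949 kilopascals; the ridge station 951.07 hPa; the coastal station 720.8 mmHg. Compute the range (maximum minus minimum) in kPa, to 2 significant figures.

the ridge station: 951.07 hPa = 95.1070 kPa.
the coastal station: 720.8 mmHg = 96.0988 kPa.
Spread: 96.0988 − 95.1070 = 0.99 kPa.

0.99 kPa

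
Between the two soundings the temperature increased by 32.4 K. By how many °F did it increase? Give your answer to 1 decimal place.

58.3 °F

A change of 1 °C equals a change of 1.8 °F: Δ°F = 32.4 × 1.8 = 58.3 °F.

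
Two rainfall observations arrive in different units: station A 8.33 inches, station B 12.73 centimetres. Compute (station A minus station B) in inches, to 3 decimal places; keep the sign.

3.318 in

station B: 12.73 cm = 5.01181 in.
Difference: 8.33000 − 5.01181 = 3.318 in.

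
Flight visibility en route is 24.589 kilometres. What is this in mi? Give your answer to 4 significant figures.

1 km = 0.621371 SM, so 24.589 × 0.621371 = 15.28 SM.

15.28 SM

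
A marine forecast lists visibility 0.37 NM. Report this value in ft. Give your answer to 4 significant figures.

2248 ft

1 nmi = 6076.12 ft, so 0.37 × 6076.12 = 2248 ft.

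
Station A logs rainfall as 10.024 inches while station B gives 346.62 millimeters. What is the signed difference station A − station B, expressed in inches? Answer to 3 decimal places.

-3.622 in

station B: 346.62 mm = 13.64646 in.
Difference: 10.02400 − 13.64646 = -3.622 in.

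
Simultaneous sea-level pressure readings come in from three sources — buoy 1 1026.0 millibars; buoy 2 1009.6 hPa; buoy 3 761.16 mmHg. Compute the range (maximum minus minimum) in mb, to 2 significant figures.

buoy 2: 1009.6 hPa = 1009.60 mb.
buoy 3: 761.16 mmHg = 1014.80 mb.
Spread: 1026.00 − 1009.60 = 16 mb.

16 mb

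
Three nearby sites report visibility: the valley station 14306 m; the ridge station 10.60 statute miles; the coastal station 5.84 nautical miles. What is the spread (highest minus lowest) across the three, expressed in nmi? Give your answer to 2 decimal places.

3.37 nmi

the valley station: 14306 m = 7.7246 nmi.
the ridge station: 10.60 SM = 9.2111 nmi.
Spread: 9.2111 − 5.8400 = 3.37 nmi.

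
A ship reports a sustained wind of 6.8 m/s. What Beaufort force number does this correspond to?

Beaufort force 4

6.8 m/s lies in the Beaufort 4 band (moderate breeze, 5.5–7.9 m/s).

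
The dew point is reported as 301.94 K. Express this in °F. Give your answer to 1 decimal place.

83.8 °F

First to °C: 28.79 °C.
Then to °F: 83.8 °F.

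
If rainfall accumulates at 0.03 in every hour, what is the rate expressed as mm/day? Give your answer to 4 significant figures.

0.03 in/hour × 25.4 mm/in × 24 hour/day = 18.29 mm/day.

18.29 mm/day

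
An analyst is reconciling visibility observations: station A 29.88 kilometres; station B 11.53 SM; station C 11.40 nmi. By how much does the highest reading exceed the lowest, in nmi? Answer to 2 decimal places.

6.11 nmi

station A: 29.88 km = 16.1339 nmi.
station B: 11.53 SM = 10.0193 nmi.
Spread: 16.1339 − 10.0193 = 6.11 nmi.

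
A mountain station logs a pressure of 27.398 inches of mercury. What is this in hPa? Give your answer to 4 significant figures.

1 inHg = 33.8639 hPa, so 27.398 × 33.8639 = 927.8 hPa.

927.8 hPa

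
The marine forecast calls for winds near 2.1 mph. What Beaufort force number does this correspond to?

Beaufort force 1

2.1 mph = 0.9 m/s, which is Beaufort 1 (light air, 0.3–1.5 m/s).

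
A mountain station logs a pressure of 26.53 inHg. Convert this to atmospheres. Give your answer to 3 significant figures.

1 inHg = 0.0334211 atm, so 26.53 × 0.0334211 = 0.887 atm.

0.887 atm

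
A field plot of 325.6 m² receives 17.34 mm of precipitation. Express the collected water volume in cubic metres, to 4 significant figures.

5.646 cubic metres

1 mm over 1 m² is 1 L, so volume = 17.34 × 325.6 = 5645.904 L = 5.646 m³.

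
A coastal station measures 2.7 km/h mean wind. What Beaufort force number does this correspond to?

Beaufort force 1

2.7 km/h = 0.8 m/s, which is Beaufort 1 (light air, 0.3–1.5 m/s).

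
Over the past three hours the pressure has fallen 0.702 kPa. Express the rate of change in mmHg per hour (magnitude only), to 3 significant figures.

0.702 kPa / 3 h × 7.50062 mmHg/kPa = 1.76 mmHg/h.

1.76 mmHg per hour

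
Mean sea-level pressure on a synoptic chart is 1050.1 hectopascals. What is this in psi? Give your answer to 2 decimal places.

15.23 psi

1 hPa = 0.0145038 psi, so 1050.1 × 0.0145038 = 15.23 psi.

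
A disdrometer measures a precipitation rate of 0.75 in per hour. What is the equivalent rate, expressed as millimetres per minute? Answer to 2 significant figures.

0.32 mm/minute

0.75 in/hour × 25.4 mm/in × 0.0166667 hour/minute = 0.32 mm/minute.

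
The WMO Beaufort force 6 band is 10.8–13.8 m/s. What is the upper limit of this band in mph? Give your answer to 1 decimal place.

10.8–13.8 m/s × 2.237 = 24.2–30.9 mph.

30.9 mph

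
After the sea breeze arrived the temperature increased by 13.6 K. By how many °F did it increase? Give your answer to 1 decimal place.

A change of 1 °C equals a change of 1.8 °F: Δ°F = 13.6 × 1.8 = 24.5 °F.

24.5 °F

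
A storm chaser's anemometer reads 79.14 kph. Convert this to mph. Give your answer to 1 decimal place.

49.2 mph

1 km/h = 0.621371 mph, so 79.14 × 0.621371 = 49.2 mph.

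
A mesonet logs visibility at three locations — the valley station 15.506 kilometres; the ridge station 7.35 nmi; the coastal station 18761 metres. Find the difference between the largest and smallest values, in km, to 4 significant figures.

5.149 km

the ridge station: 7.35 nmi = 13.61220 km.
the coastal station: 18761 m = 18.76100 km.
Spread: 18.76100 − 13.61220 = 5.149 km.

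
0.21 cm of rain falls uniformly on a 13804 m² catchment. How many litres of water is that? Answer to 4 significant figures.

Depth: 0.21 cm × 10 = 2.1 mm.
1 mm over 1 m² is 1 L, so volume = 2.1 × 13804 = 28988.4 L ≈ 28990 L.

28990 litres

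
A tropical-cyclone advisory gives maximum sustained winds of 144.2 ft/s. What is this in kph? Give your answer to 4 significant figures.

158.2 km/h

1 ft/s = 1.09728 km/h, so 144.2 × 1.09728 = 158.2 km/h.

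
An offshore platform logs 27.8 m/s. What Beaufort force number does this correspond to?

Beaufort force 10

27.8 m/s lies in the Beaufort 10 band (storm, 24.5–28.4 m/s).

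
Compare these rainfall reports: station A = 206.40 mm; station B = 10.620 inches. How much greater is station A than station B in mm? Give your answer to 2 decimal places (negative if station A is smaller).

-63.35 mm

station B: 10.620 in = 269.7480 mm.
Difference: 206.4000 − 269.7480 = -63.35 mm.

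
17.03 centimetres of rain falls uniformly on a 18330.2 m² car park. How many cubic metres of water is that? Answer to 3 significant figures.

Depth: 17.03 cm × 10 = 170.3 mm.
1 mm over 1 m² is 1 L, so volume = 170.3 × 18330.2 = 3121633.1 L = 3120 m³.

3120 cubic metres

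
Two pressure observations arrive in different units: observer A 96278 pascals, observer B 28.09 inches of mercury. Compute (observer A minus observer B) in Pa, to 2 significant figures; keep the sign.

observer B: 28.09 inHg = 95123.67 Pa.
Difference: 96278.00 − 95123.67 = 1200 Pa.

1200 Pa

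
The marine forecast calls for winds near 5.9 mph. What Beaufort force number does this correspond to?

Beaufort force 2

5.9 mph = 2.6 m/s, which is Beaufort 2 (light breeze, 1.6–3.3 m/s).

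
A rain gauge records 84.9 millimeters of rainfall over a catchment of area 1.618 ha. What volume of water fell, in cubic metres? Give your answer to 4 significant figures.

1374 cubic metres

Area: 1.618 ha = 16180 m².
1 mm over 1 m² is 1 L, so volume = 84.9 × 16180 = 1373682 L = 1374 m³.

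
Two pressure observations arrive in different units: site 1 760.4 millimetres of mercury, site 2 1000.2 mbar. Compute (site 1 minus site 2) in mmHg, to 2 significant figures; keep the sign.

10 mmHg

site 2: 1000.2 mb = 750.21 mmHg.
Difference: 760.40 − 750.21 = 10 mmHg.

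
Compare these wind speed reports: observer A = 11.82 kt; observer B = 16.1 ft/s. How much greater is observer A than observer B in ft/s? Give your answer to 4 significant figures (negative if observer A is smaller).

observer A: 11.82 kt = 19.94991 ft/s.
Difference: 19.94991 − 16.10000 = 3.850 ft/s.

3.850 ft/s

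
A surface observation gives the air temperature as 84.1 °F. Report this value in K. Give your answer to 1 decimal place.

302.1 K

First to °C: 28.94 °C.
Then to K: 302.1 K.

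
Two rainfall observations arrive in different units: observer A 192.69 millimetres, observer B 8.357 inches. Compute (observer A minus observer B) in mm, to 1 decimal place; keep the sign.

observer B: 8.357 in = 212.268 mm.
Difference: 192.690 − 212.268 = -19.6 mm.

-19.6 mm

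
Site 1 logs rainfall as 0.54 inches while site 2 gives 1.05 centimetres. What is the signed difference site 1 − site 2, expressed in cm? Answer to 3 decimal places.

0.322 cm

site 1: 0.54 in = 1.37160 cm.
Difference: 1.37160 − 1.05000 = 0.322 cm.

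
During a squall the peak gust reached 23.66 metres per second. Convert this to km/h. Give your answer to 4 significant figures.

85.18 km/h

1 m/s = 3.6 km/h, so 23.66 × 3.6 = 85.18 km/h.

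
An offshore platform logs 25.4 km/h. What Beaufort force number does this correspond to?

25.4 km/h = 7.1 m/s, which is Beaufort 4 (moderate breeze, 5.5–7.9 m/s).

Beaufort force 4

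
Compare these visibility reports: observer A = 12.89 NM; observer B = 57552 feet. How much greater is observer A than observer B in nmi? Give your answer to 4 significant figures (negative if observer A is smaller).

3.418 nmi

observer B: 57552 ft = 9.47184 nmi.
Difference: 12.89000 − 9.47184 = 3.418 nmi.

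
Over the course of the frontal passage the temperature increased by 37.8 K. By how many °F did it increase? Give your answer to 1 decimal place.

68.0 °F

For a temperature change the 32° offset cancels: Δ°F = 37.8 × 1.8 = 68.0 °F.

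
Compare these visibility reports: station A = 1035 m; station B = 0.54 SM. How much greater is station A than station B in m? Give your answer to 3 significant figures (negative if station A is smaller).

166 m

station B: 0.54 SM = 869.05 m.
Difference: 1035.00 − 869.05 = 166 m.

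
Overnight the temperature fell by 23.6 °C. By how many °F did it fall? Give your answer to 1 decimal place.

42.5 °F

A change of 1 °C equals a change of 1.8 °F: Δ°F = 23.6 × 1.8 = 42.5 °F.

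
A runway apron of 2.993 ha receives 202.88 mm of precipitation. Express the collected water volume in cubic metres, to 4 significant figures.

Area: 2.993 ha = 29930 m².
1 mm over 1 m² is 1 L, so volume = 202.88 × 29930 = 6072198.4 L = 6072 m³.

6072 cubic metres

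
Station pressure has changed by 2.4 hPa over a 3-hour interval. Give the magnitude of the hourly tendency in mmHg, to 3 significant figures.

2.4 hPa / 3 h × 0.750062 mmHg/hPa = 0.600 mmHg/h.

0.600 mmHg per hour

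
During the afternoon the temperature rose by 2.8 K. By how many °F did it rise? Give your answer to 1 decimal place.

5.0 °F

A change of 1 °C equals a change of 1.8 °F: Δ°F = 2.8 × 1.8 = 5.0 °F.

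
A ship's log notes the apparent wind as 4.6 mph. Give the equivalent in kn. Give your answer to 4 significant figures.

1 mph = 0.868976 kt, so 4.6 × 0.868976 = 3.997 kt.

3.997 kt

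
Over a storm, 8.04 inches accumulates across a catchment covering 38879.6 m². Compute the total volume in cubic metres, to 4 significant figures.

Depth: 8.04 in × 25.4 = 204.216 mm.
1 mm over 1 m² is 1 L, so volume = 204.216 × 38879.6 = 7939836.4 L = 7940 m³.

7940 cubic metres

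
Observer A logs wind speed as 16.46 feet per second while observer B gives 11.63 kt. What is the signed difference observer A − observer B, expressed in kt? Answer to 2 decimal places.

-1.88 kt

observer A: 16.46 ft/s = 9.7523 kt.
Difference: 9.7523 − 11.6300 = -1.88 kt.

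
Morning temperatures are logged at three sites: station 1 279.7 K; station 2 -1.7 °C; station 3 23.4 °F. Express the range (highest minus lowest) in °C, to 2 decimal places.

station 1: 279.7 K = 6.550 °C.
station 3: 23.4 °F = -4.778 °C.
Spread: 6.550 − (-4.778) = 11.328 °C.

11.33 °C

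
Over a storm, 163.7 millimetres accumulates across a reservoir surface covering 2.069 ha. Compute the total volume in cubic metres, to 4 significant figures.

Area: 2.069 ha = 20690 m².
1 mm over 1 m² is 1 L, so volume = 163.7 × 20690 = 3386953 L = 3387 m³.

3387 cubic metres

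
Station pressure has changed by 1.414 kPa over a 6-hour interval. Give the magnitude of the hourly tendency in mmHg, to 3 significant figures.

1.414 kPa / 6 h × 7.50062 mmHg/kPa = 1.77 mmHg/h.

1.77 mmHg per hour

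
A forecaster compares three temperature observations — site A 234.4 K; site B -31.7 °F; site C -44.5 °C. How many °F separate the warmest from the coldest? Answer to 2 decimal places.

16.40 °F

site A: 234.4 K = -38.750 °C.
site B: -31.7 °F = -35.389 °C.
Spread: (-35.389) − (-44.500) = 9.111 °C = 16.40 °F.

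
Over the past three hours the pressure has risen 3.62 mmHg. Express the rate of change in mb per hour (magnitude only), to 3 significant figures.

3.62 mmHg / 3 h × 1.33322 mb/mmHg = 1.61 mb/h.

1.61 mb per hour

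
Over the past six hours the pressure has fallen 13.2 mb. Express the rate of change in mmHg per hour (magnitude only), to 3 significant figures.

1.65 mmHg per hour

13.2 mb / 6 h × 0.750062 mmHg/mb = 1.65 mmHg/h.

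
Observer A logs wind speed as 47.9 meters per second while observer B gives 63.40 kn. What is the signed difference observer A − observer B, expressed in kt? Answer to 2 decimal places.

29.71 kt

observer A: 47.9 m/s = 93.1102 kt.
Difference: 93.1102 − 63.4000 = 29.71 kt.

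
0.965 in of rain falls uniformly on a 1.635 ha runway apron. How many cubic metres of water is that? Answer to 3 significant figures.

Depth: 0.965 in × 25.4 = 24.511 mm.
Area: 1.635 ha = 16350 m².
1 mm over 1 m² is 1 L, so volume = 24.511 × 16350 = 400754.85 L = 401 m³.

401 cubic metres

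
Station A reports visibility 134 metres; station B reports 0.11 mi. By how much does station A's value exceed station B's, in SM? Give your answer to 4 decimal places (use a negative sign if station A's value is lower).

station A: 134 m = 0.083264 SM.
Difference: 0.083264 − 0.110000 = -0.0267 SM.

-0.0267 SM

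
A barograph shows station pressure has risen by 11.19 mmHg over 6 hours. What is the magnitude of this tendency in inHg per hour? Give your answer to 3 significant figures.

0.0734 inHg per hour

11.19 mmHg / 6 h × 0.0393701 inHg/mmHg = 0.0734 inHg/h.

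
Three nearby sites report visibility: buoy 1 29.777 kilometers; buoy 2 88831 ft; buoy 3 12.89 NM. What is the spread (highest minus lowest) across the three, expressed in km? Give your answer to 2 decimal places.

buoy 2: 88831 ft = 27.0757 km.
buoy 3: 12.89 nmi = 23.8723 km.
Spread: 29.7770 − 23.8723 = 5.90 km.

5.90 km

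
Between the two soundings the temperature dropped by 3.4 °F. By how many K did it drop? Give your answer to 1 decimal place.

For a temperature change the 32° offset cancels: ΔK = 3.4 × 0.5556 = 1.9 K.

1.9 K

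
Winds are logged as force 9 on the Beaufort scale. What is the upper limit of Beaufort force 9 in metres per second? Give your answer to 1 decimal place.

Beaufort 9 (strong gale) spans 20.8–24.4 m/s.

24.4 m/s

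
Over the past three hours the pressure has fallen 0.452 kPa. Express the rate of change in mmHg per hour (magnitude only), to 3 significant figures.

1.13 mmHg per hour

0.452 kPa / 3 h × 7.50062 mmHg/kPa = 1.13 mmHg/h.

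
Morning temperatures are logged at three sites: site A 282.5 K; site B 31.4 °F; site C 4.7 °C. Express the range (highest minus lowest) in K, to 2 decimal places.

9.68 K

site A: 282.5 K = 9.350 °C.
site B: 31.4 °F = -0.333 °C.
Spread: 9.350 − (-0.333) = 9.683 °C.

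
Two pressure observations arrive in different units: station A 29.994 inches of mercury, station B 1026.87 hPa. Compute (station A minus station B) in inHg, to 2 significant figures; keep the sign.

station B: 1026.87 hPa = 30.3235 inHg.
Difference: 29.9940 − 30.3235 = -0.33 inHg.

-0.33 inHg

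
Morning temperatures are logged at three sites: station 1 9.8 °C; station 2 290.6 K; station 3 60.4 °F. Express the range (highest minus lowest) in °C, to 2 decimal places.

station 2: 290.6 K = 17.450 °C.
station 3: 60.4 °F = 15.778 °C.
Spread: 17.450 − 9.800 = 7.650 °C.

7.65 °C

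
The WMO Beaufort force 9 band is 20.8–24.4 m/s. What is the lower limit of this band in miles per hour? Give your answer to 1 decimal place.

46.5 mph

20.8–24.4 m/s × 2.237 = 46.5–54.6 mph.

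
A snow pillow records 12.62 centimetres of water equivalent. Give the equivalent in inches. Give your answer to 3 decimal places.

4.969 in

1 cm = 0.393701 in, so 12.62 × 0.393701 = 4.969 in.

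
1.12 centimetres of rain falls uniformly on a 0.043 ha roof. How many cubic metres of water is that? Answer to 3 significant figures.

Depth: 1.12 cm × 10 = 11.2 mm.
Area: 0.043 ha = 430 m².
1 mm over 1 m² is 1 L, so volume = 11.2 × 430 = 4816 L = 4.82 m³.

4.82 cubic metres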